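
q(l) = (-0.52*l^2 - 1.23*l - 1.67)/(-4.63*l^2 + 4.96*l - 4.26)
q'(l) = (-1.04*l - 1.23)/(-4.63*l^2 + 4.96*l - 4.26) + (9.26*l - 4.96)*(-0.52*l^2 - 1.23*l - 1.67)/(-4.63*l^2 + 4.96*l - 4.26)^2 = (-8.2741*l^2 - 11.0338*l + 13.523)/(21.4369*l^4 - 45.9296*l^3 + 64.0492*l^2 - 42.2592*l + 18.1476)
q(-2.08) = 0.04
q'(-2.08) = 0.00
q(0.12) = 0.49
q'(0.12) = 0.87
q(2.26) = 0.43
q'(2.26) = -0.19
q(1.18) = 0.79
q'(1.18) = -0.47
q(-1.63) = 0.04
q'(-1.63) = 0.02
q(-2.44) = 0.04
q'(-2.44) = -0.00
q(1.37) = 0.70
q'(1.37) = -0.45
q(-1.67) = 0.04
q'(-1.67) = 0.01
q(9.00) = 0.16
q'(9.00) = -0.01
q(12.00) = 0.15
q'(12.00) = -0.00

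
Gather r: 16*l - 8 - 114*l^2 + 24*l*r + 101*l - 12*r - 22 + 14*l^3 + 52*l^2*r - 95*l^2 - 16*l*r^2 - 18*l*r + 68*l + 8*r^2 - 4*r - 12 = 14*l^3 - 209*l^2 + 185*l + r^2*(8 - 16*l) + r*(52*l^2 + 6*l - 16) - 42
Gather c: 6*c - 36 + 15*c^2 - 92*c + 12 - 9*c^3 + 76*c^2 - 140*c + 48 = -9*c^3 + 91*c^2 - 226*c + 24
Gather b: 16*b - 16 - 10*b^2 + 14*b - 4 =-10*b^2 + 30*b - 20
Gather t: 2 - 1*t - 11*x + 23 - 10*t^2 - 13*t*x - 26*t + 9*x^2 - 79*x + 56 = -10*t^2 + t*(-13*x - 27) + 9*x^2 - 90*x + 81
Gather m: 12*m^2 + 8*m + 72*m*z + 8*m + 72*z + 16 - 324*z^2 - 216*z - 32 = 12*m^2 + m*(72*z + 16) - 324*z^2 - 144*z - 16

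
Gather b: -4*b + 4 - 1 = 3 - 4*b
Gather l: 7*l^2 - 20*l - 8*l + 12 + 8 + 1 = 7*l^2 - 28*l + 21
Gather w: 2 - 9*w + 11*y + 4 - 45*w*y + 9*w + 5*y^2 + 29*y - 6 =-45*w*y + 5*y^2 + 40*y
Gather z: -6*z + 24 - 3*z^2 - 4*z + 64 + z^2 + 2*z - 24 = -2*z^2 - 8*z + 64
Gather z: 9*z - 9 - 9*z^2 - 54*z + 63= -9*z^2 - 45*z + 54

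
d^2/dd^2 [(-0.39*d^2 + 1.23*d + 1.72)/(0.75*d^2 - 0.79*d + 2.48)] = (-2.22044604925031e-16*d^4 + 0.921600000000001*d^3 + 10.1574*d^2 - 19.8414*d - 4.229176)/(0.421875*d^6 - 1.333125*d^5 + 5.589225*d^4 - 9.309439*d^3 + 18.481704*d^2 - 14.576448*d + 15.252992)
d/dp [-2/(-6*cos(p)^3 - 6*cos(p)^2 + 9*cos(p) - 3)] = 8*(4*cos(p) + 3*cos(2*p))*sin(p)/(3*(-4*sin(p)^2 - 3*cos(p) + cos(3*p) + 6)^2)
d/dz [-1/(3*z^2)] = 2/(3*z^3)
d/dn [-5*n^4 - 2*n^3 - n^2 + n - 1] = -20*n^3 - 6*n^2 - 2*n + 1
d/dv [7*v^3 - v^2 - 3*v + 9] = 21*v^2 - 2*v - 3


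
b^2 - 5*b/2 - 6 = (b - 4)*(b + 3/2)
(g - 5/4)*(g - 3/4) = g^2 - 2*g + 15/16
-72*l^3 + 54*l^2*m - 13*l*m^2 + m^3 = (-6*l + m)*(-4*l + m)*(-3*l + m)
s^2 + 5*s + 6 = (s + 2)*(s + 3)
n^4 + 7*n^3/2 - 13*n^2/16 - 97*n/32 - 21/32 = (n - 1)*(n + 1/4)*(n + 3/4)*(n + 7/2)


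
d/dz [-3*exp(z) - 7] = -3*exp(z)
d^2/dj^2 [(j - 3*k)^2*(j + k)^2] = 12*j^2 - 24*j*k - 4*k^2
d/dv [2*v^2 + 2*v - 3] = 4*v + 2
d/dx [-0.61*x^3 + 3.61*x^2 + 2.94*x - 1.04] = -1.83*x^2 + 7.22*x + 2.94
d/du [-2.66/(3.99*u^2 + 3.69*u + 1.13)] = (21.2268*u + 9.8154)/(3.99*u^2 + 3.69*u + 1.13)^2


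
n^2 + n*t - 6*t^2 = (n - 2*t)*(n + 3*t)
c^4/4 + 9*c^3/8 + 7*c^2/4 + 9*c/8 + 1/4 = (c/4 + 1/2)*(c + 1/2)*(c + 1)^2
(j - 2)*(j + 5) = j^2 + 3*j - 10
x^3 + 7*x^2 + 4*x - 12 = (x - 1)*(x + 2)*(x + 6)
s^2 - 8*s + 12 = (s - 6)*(s - 2)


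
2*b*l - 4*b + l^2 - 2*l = (2*b + l)*(l - 2)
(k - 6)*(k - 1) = k^2 - 7*k + 6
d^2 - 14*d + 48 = (d - 8)*(d - 6)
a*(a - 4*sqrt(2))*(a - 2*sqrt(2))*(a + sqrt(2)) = a^4 - 5*sqrt(2)*a^3 + 4*a^2 + 16*sqrt(2)*a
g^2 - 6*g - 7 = (g - 7)*(g + 1)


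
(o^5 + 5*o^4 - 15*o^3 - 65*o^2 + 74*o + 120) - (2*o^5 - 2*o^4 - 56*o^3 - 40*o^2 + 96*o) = -o^5 + 7*o^4 + 41*o^3 - 25*o^2 - 22*o + 120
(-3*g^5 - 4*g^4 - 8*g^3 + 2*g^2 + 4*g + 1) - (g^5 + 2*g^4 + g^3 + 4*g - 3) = -4*g^5 - 6*g^4 - 9*g^3 + 2*g^2 + 4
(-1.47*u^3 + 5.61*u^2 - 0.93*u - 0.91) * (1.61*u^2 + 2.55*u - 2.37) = -2.3667*u^5 + 5.2836*u^4 + 16.2921*u^3 - 17.1323*u^2 - 0.1164*u + 2.1567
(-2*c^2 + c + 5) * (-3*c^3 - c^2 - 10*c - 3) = 6*c^5 - c^4 + 4*c^3 - 9*c^2 - 53*c - 15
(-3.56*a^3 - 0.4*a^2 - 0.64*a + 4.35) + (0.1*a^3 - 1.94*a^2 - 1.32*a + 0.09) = -3.46*a^3 - 2.34*a^2 - 1.96*a + 4.44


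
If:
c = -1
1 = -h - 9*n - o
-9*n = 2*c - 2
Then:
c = -1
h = -o - 5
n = 4/9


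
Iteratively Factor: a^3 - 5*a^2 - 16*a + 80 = (a + 4)*(a^2 - 9*a + 20) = (a - 5)*(a + 4)*(a - 4)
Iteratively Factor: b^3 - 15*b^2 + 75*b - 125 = (b - 5)*(b^2 - 10*b + 25) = (b - 5)^2*(b - 5)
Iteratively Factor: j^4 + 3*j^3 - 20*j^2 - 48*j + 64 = (j - 1)*(j^3 + 4*j^2 - 16*j - 64) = (j - 1)*(j + 4)*(j^2 - 16) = (j - 1)*(j + 4)^2*(j - 4)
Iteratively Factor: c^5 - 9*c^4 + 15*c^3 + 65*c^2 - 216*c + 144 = (c - 4)*(c^4 - 5*c^3 - 5*c^2 + 45*c - 36) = (c - 4)*(c - 1)*(c^3 - 4*c^2 - 9*c + 36) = (c - 4)*(c - 3)*(c - 1)*(c^2 - c - 12) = (c - 4)^2*(c - 3)*(c - 1)*(c + 3)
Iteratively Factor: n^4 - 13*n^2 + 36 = (n + 3)*(n^3 - 3*n^2 - 4*n + 12) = (n - 2)*(n + 3)*(n^2 - n - 6) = (n - 3)*(n - 2)*(n + 3)*(n + 2)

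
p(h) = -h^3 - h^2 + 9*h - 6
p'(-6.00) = -87.00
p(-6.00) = 120.00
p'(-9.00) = -216.00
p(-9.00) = 561.00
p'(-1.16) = 7.28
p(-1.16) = -16.22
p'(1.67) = -2.71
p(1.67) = 1.58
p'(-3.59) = -22.48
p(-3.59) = -4.93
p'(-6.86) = -118.46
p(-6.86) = 208.03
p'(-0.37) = 9.33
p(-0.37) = -9.42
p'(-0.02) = 9.04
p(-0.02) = -6.18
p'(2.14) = -9.02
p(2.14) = -1.12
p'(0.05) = 8.89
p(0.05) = -5.55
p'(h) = -3*h^2 - 2*h + 9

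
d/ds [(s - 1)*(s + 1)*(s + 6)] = 3*s^2 + 12*s - 1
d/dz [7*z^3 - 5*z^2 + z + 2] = 21*z^2 - 10*z + 1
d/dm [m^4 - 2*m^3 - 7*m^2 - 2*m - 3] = 4*m^3 - 6*m^2 - 14*m - 2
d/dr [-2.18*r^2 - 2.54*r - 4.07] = -4.36*r - 2.54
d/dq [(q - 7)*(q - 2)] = 2*q - 9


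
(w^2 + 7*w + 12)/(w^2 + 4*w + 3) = (w + 4)/(w + 1)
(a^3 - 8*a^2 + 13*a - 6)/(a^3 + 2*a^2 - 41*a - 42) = (a^2 - 2*a + 1)/(a^2 + 8*a + 7)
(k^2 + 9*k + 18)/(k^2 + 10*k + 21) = (k + 6)/(k + 7)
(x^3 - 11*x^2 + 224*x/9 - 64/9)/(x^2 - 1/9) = (3*x^2 - 32*x + 64)/(3*x + 1)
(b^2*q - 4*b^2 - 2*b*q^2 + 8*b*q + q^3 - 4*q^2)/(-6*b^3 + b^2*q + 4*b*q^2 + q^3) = (-b*q + 4*b + q^2 - 4*q)/(6*b^2 + 5*b*q + q^2)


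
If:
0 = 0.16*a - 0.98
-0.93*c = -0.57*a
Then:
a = 6.12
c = 3.75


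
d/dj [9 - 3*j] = -3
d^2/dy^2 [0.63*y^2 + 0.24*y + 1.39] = 1.26000000000000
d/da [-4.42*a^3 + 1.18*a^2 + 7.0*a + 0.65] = -13.26*a^2 + 2.36*a + 7.0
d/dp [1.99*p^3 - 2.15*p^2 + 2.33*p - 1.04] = 5.97*p^2 - 4.3*p + 2.33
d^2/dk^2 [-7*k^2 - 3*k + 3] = -14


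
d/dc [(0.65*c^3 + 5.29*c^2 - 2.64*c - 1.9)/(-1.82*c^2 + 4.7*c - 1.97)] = (-1.183*c^4 + 6.11*c^3 + 16.2167*c^2 - 27.7586*c + 14.1308)/(3.3124*c^4 - 17.108*c^3 + 29.2608*c^2 - 18.518*c + 3.8809)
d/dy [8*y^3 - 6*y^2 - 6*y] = 24*y^2 - 12*y - 6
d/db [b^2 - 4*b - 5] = 2*b - 4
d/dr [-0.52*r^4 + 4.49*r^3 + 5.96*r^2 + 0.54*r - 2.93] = -2.08*r^3 + 13.47*r^2 + 11.92*r + 0.54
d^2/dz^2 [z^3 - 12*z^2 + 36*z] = 6*z - 24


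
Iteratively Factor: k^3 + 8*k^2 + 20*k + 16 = (k + 2)*(k^2 + 6*k + 8) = (k + 2)^2*(k + 4)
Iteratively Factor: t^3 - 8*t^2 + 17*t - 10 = (t - 2)*(t^2 - 6*t + 5) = (t - 2)*(t - 1)*(t - 5)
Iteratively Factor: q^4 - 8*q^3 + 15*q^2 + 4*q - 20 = (q + 1)*(q^3 - 9*q^2 + 24*q - 20) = (q - 2)*(q + 1)*(q^2 - 7*q + 10) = (q - 5)*(q - 2)*(q + 1)*(q - 2)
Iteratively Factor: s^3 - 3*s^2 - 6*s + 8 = (s - 1)*(s^2 - 2*s - 8) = (s - 1)*(s + 2)*(s - 4)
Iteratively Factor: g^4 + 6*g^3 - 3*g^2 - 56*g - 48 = (g + 1)*(g^3 + 5*g^2 - 8*g - 48) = (g - 3)*(g + 1)*(g^2 + 8*g + 16) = (g - 3)*(g + 1)*(g + 4)*(g + 4)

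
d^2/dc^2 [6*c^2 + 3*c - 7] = 12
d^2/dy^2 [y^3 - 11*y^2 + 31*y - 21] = 6*y - 22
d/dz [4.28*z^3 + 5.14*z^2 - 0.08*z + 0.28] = 12.84*z^2 + 10.28*z - 0.08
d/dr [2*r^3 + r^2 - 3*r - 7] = 6*r^2 + 2*r - 3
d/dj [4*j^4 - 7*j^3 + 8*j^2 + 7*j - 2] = 16*j^3 - 21*j^2 + 16*j + 7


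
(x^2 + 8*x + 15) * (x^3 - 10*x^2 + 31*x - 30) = x^5 - 2*x^4 - 34*x^3 + 68*x^2 + 225*x - 450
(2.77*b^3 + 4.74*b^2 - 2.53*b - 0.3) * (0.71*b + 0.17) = 1.9667*b^4 + 3.8363*b^3 - 0.9905*b^2 - 0.6431*b - 0.051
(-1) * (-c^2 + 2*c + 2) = c^2 - 2*c - 2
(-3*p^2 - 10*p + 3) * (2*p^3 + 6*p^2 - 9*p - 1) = -6*p^5 - 38*p^4 - 27*p^3 + 111*p^2 - 17*p - 3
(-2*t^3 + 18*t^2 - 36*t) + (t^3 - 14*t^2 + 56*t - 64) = -t^3 + 4*t^2 + 20*t - 64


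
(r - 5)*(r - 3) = r^2 - 8*r + 15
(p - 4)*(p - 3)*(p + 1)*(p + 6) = p^4 - 31*p^2 + 42*p + 72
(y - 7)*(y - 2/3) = y^2 - 23*y/3 + 14/3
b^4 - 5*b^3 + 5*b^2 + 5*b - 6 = (b - 3)*(b - 2)*(b - 1)*(b + 1)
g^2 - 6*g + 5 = (g - 5)*(g - 1)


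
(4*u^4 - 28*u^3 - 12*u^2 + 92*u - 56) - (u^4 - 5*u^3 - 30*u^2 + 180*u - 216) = 3*u^4 - 23*u^3 + 18*u^2 - 88*u + 160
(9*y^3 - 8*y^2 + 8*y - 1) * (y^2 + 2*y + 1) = 9*y^5 + 10*y^4 + y^3 + 7*y^2 + 6*y - 1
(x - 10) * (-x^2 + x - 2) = -x^3 + 11*x^2 - 12*x + 20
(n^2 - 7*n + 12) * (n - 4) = n^3 - 11*n^2 + 40*n - 48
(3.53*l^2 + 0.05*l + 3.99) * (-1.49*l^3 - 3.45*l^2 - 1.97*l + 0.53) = -5.2597*l^5 - 12.253*l^4 - 13.0717*l^3 - 11.9931*l^2 - 7.8338*l + 2.1147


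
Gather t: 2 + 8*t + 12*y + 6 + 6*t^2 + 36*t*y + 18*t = 6*t^2 + t*(36*y + 26) + 12*y + 8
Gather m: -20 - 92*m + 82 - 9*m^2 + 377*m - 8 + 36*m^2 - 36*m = 27*m^2 + 249*m + 54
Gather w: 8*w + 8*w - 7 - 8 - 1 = 16*w - 16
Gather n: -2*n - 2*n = -4*n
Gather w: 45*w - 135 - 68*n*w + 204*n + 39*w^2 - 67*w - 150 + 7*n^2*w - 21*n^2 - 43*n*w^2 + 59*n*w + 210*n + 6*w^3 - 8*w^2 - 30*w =-21*n^2 + 414*n + 6*w^3 + w^2*(31 - 43*n) + w*(7*n^2 - 9*n - 52) - 285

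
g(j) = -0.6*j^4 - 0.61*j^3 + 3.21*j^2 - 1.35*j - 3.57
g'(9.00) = -1841.40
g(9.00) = -4137.00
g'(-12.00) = 3805.29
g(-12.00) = -10912.65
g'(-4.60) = 164.00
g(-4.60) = -138.71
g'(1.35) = -1.92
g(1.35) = -3.04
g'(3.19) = -77.40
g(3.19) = -57.14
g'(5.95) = -533.49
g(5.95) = -778.46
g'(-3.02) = 28.68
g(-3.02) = -3.32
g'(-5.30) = 270.52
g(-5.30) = -288.86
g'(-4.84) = 196.82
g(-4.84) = -181.93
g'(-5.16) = 246.53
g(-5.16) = -252.68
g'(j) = -2.4*j^3 - 1.83*j^2 + 6.42*j - 1.35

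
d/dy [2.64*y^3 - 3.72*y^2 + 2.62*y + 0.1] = 7.92*y^2 - 7.44*y + 2.62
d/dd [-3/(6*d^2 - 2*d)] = 3*(6*d - 1)/(2*d^2*(3*d - 1)^2)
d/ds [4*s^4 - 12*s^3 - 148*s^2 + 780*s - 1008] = 16*s^3 - 36*s^2 - 296*s + 780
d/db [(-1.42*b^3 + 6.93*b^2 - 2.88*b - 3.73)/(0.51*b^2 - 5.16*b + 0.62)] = (-0.7242*b^4 + 14.6544*b^3 - 36.9312*b^2 + 12.3978*b - 21.0324)/(0.2601*b^4 - 5.2632*b^3 + 27.258*b^2 - 6.3984*b + 0.3844)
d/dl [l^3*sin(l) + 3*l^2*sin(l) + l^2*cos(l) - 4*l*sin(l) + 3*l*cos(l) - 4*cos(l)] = l^3*cos(l) + 2*l^2*sin(l) + 3*l^2*cos(l) + 3*l*sin(l) - 2*l*cos(l) + 3*cos(l)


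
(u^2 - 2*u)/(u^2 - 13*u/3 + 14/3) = 3*u/(3*u - 7)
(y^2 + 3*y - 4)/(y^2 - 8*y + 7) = (y + 4)/(y - 7)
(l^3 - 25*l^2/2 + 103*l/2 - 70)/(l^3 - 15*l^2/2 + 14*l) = (l - 5)/l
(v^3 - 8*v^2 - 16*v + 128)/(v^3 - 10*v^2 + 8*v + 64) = (v + 4)/(v + 2)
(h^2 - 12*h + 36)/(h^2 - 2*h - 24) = (h - 6)/(h + 4)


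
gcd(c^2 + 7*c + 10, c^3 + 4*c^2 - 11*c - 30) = c^2 + 7*c + 10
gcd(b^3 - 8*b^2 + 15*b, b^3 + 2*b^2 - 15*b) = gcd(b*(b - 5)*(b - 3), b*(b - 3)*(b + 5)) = b^2 - 3*b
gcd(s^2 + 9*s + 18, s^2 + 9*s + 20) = 1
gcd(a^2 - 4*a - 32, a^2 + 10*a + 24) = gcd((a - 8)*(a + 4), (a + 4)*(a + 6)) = a + 4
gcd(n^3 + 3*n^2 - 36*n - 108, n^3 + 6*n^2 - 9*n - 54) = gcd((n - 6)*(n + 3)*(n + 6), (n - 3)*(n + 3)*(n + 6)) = n^2 + 9*n + 18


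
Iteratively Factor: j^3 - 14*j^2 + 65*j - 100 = (j - 5)*(j^2 - 9*j + 20) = (j - 5)^2*(j - 4)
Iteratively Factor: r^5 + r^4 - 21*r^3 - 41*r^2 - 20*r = (r - 5)*(r^4 + 6*r^3 + 9*r^2 + 4*r) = (r - 5)*(r + 4)*(r^3 + 2*r^2 + r) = r*(r - 5)*(r + 4)*(r^2 + 2*r + 1) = r*(r - 5)*(r + 1)*(r + 4)*(r + 1)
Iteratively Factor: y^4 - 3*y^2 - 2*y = (y + 1)*(y^3 - y^2 - 2*y) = y*(y + 1)*(y^2 - y - 2) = y*(y + 1)^2*(y - 2)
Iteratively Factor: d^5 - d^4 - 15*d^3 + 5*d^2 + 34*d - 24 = (d - 4)*(d^4 + 3*d^3 - 3*d^2 - 7*d + 6) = (d - 4)*(d - 1)*(d^3 + 4*d^2 + d - 6) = (d - 4)*(d - 1)^2*(d^2 + 5*d + 6) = (d - 4)*(d - 1)^2*(d + 2)*(d + 3)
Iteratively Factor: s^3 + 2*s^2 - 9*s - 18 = (s + 2)*(s^2 - 9) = (s + 2)*(s + 3)*(s - 3)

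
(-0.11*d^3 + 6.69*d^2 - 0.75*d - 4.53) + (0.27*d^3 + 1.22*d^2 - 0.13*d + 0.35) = 0.16*d^3 + 7.91*d^2 - 0.88*d - 4.18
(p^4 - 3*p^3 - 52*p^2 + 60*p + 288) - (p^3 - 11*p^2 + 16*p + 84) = p^4 - 4*p^3 - 41*p^2 + 44*p + 204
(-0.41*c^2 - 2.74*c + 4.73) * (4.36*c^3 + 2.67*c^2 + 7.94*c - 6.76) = -1.7876*c^5 - 13.0411*c^4 + 10.0516*c^3 - 6.3549*c^2 + 56.0786*c - 31.9748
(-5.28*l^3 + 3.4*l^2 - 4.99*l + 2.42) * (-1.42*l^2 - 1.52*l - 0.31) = 7.4976*l^5 + 3.1976*l^4 + 3.5546*l^3 + 3.0944*l^2 - 2.1315*l - 0.7502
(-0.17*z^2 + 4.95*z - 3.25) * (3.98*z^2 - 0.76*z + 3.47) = -0.6766*z^4 + 19.8302*z^3 - 17.2869*z^2 + 19.6465*z - 11.2775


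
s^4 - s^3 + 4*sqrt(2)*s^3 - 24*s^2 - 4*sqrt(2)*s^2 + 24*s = s*(s - 1)*(s - 2*sqrt(2))*(s + 6*sqrt(2))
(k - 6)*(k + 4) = k^2 - 2*k - 24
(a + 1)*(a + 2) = a^2 + 3*a + 2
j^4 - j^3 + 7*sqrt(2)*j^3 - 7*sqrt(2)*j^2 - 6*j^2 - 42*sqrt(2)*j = j*(j - 3)*(j + 2)*(j + 7*sqrt(2))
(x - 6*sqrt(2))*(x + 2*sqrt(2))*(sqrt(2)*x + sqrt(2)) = sqrt(2)*x^3 - 8*x^2 + sqrt(2)*x^2 - 24*sqrt(2)*x - 8*x - 24*sqrt(2)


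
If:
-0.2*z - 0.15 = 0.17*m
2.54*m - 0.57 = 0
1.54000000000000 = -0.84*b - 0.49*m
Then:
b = -1.96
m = 0.22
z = -0.94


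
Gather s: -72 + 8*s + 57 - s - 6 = 7*s - 21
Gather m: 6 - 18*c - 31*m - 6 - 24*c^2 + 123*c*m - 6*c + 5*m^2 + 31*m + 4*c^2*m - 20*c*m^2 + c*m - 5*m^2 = -24*c^2 - 20*c*m^2 - 24*c + m*(4*c^2 + 124*c)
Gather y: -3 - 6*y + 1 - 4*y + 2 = -10*y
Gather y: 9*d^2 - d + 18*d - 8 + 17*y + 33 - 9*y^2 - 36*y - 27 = 9*d^2 + 17*d - 9*y^2 - 19*y - 2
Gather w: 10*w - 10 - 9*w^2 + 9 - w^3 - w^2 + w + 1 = -w^3 - 10*w^2 + 11*w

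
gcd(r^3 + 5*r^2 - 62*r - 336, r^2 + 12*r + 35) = r + 7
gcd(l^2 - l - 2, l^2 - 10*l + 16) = l - 2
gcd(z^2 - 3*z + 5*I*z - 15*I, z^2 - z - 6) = z - 3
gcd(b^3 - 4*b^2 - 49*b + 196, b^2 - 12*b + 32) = b - 4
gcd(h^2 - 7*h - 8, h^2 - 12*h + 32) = h - 8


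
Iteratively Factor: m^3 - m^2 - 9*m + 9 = (m - 1)*(m^2 - 9) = (m - 3)*(m - 1)*(m + 3)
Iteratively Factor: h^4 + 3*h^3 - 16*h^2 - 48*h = (h)*(h^3 + 3*h^2 - 16*h - 48) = h*(h - 4)*(h^2 + 7*h + 12) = h*(h - 4)*(h + 3)*(h + 4)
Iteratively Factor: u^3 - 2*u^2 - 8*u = (u + 2)*(u^2 - 4*u) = (u - 4)*(u + 2)*(u)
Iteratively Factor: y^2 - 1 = (y - 1)*(y + 1)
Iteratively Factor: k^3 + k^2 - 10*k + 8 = (k - 2)*(k^2 + 3*k - 4) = (k - 2)*(k - 1)*(k + 4)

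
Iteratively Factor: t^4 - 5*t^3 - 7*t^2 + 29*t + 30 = (t + 2)*(t^3 - 7*t^2 + 7*t + 15) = (t - 3)*(t + 2)*(t^2 - 4*t - 5) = (t - 5)*(t - 3)*(t + 2)*(t + 1)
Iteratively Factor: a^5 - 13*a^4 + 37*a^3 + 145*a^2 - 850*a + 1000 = (a - 5)*(a^4 - 8*a^3 - 3*a^2 + 130*a - 200) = (a - 5)^2*(a^3 - 3*a^2 - 18*a + 40) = (a - 5)^2*(a + 4)*(a^2 - 7*a + 10) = (a - 5)^2*(a - 2)*(a + 4)*(a - 5)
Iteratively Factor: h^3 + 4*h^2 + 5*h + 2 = (h + 2)*(h^2 + 2*h + 1) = (h + 1)*(h + 2)*(h + 1)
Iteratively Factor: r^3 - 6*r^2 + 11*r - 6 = (r - 3)*(r^2 - 3*r + 2) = (r - 3)*(r - 2)*(r - 1)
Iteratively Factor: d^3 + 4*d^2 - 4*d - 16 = (d + 4)*(d^2 - 4) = (d + 2)*(d + 4)*(d - 2)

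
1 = 1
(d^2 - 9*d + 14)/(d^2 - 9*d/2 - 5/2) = 2*(-d^2 + 9*d - 14)/(-2*d^2 + 9*d + 5)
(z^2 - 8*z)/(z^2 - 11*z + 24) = z/(z - 3)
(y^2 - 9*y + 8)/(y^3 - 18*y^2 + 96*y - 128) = (y - 1)/(y^2 - 10*y + 16)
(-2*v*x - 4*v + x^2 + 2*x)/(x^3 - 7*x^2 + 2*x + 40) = (-2*v + x)/(x^2 - 9*x + 20)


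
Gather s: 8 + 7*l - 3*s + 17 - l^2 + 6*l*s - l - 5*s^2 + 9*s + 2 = -l^2 + 6*l - 5*s^2 + s*(6*l + 6) + 27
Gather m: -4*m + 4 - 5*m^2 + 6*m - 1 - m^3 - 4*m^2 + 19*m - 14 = -m^3 - 9*m^2 + 21*m - 11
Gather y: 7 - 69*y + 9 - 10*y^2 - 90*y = -10*y^2 - 159*y + 16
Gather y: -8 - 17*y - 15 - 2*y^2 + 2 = -2*y^2 - 17*y - 21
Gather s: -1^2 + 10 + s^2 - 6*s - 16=s^2 - 6*s - 7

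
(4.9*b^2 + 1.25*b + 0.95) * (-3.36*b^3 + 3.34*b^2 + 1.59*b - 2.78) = -16.464*b^5 + 12.166*b^4 + 8.774*b^3 - 8.4615*b^2 - 1.9645*b - 2.641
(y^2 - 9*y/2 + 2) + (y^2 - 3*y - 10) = 2*y^2 - 15*y/2 - 8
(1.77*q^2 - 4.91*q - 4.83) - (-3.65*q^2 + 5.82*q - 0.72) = 5.42*q^2 - 10.73*q - 4.11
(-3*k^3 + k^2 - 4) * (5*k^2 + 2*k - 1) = -15*k^5 - k^4 + 5*k^3 - 21*k^2 - 8*k + 4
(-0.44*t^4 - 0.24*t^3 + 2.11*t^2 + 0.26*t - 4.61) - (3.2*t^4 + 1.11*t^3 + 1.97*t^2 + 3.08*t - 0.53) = -3.64*t^4 - 1.35*t^3 + 0.14*t^2 - 2.82*t - 4.08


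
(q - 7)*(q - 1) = q^2 - 8*q + 7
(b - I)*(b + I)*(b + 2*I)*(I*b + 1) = I*b^4 - b^3 + 3*I*b^2 - b + 2*I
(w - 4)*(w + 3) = w^2 - w - 12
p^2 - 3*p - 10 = (p - 5)*(p + 2)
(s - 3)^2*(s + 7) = s^3 + s^2 - 33*s + 63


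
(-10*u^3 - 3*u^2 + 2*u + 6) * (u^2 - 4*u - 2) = -10*u^5 + 37*u^4 + 34*u^3 + 4*u^2 - 28*u - 12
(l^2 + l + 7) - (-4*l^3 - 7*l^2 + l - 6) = 4*l^3 + 8*l^2 + 13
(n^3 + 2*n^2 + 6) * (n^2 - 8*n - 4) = n^5 - 6*n^4 - 20*n^3 - 2*n^2 - 48*n - 24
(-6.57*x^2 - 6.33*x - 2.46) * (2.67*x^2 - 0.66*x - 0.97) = -17.5419*x^4 - 12.5649*x^3 + 3.9825*x^2 + 7.7637*x + 2.3862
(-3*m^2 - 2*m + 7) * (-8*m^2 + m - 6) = 24*m^4 + 13*m^3 - 40*m^2 + 19*m - 42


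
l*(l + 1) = l^2 + l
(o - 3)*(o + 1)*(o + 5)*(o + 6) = o^4 + 9*o^3 + 5*o^2 - 93*o - 90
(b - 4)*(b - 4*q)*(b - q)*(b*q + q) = b^4*q - 5*b^3*q^2 - 3*b^3*q + 4*b^2*q^3 + 15*b^2*q^2 - 4*b^2*q - 12*b*q^3 + 20*b*q^2 - 16*q^3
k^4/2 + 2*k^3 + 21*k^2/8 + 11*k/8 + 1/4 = (k/2 + 1/4)*(k + 1/2)*(k + 1)*(k + 2)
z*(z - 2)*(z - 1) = z^3 - 3*z^2 + 2*z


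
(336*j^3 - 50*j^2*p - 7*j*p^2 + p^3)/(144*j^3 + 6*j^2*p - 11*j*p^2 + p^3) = (7*j + p)/(3*j + p)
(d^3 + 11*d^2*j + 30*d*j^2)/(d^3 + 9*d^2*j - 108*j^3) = d*(d + 5*j)/(d^2 + 3*d*j - 18*j^2)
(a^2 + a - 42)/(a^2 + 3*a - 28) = (a - 6)/(a - 4)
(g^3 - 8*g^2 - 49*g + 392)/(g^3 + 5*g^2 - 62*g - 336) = (g - 7)/(g + 6)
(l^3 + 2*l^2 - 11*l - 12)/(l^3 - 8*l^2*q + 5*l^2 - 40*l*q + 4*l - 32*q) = (3 - l)/(-l + 8*q)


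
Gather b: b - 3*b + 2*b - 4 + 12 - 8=0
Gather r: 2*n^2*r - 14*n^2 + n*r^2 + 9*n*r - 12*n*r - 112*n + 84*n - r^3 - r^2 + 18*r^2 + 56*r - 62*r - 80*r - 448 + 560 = -14*n^2 - 28*n - r^3 + r^2*(n + 17) + r*(2*n^2 - 3*n - 86) + 112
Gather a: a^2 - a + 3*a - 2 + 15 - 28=a^2 + 2*a - 15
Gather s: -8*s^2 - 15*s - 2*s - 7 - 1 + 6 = -8*s^2 - 17*s - 2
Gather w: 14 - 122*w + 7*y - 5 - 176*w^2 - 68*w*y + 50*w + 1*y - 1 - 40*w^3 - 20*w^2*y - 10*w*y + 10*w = -40*w^3 + w^2*(-20*y - 176) + w*(-78*y - 62) + 8*y + 8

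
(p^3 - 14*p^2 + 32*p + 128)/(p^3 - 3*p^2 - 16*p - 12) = (p^2 - 16*p + 64)/(p^2 - 5*p - 6)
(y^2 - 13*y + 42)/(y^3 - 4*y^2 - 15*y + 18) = (y - 7)/(y^2 + 2*y - 3)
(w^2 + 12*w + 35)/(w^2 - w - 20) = (w^2 + 12*w + 35)/(w^2 - w - 20)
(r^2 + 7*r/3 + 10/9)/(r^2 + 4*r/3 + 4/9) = (3*r + 5)/(3*r + 2)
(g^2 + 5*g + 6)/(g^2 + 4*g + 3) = (g + 2)/(g + 1)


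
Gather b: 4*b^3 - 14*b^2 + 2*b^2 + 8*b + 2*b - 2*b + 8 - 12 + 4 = 4*b^3 - 12*b^2 + 8*b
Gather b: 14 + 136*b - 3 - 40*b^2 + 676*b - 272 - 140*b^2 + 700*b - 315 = -180*b^2 + 1512*b - 576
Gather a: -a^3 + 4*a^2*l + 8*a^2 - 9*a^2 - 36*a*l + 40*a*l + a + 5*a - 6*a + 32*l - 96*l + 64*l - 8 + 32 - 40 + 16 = -a^3 + a^2*(4*l - 1) + 4*a*l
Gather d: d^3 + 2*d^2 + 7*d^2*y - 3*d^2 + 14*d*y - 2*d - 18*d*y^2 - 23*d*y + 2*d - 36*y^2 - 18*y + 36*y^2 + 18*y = d^3 + d^2*(7*y - 1) + d*(-18*y^2 - 9*y)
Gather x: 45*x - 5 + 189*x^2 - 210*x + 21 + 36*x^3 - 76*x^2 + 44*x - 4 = 36*x^3 + 113*x^2 - 121*x + 12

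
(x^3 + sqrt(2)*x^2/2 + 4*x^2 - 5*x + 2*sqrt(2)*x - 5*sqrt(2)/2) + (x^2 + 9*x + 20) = x^3 + sqrt(2)*x^2/2 + 5*x^2 + 2*sqrt(2)*x + 4*x - 5*sqrt(2)/2 + 20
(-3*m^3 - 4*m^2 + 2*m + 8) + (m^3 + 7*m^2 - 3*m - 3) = -2*m^3 + 3*m^2 - m + 5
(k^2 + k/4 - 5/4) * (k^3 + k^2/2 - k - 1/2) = k^5 + 3*k^4/4 - 17*k^3/8 - 11*k^2/8 + 9*k/8 + 5/8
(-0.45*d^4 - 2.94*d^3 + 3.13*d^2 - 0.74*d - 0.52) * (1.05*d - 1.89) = -0.4725*d^5 - 2.2365*d^4 + 8.8431*d^3 - 6.6927*d^2 + 0.8526*d + 0.9828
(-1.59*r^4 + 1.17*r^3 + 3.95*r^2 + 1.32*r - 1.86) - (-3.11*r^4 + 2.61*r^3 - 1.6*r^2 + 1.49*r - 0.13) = 1.52*r^4 - 1.44*r^3 + 5.55*r^2 - 0.17*r - 1.73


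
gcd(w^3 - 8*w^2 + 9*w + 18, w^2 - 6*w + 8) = 1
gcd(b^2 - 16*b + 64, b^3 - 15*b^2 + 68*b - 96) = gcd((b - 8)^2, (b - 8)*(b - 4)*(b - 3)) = b - 8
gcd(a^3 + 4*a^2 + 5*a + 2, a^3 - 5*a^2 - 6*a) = a + 1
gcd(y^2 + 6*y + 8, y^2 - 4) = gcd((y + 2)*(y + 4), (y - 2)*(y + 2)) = y + 2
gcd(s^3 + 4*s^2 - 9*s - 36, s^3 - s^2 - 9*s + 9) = s^2 - 9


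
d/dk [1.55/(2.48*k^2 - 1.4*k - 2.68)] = (2.17 - 7.688*k)/(-2.48*k^2 + 1.4*k + 2.68)^2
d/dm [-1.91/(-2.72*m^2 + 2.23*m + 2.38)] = (4.2593 - 10.3904*m)/(-2.72*m^2 + 2.23*m + 2.38)^2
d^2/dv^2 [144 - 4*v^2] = -8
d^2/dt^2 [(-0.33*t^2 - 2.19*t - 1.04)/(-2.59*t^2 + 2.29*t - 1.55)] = (33.296004*t^3 + 33.909834*t^2 - 89.760594*t + 19.690028)/(17.373979*t^6 - 46.084647*t^5 + 71.939322*t^4 - 67.168219*t^3 + 43.05249*t^2 - 16.505175*t + 3.723875)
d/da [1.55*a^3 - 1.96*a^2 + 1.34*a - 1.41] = 4.65*a^2 - 3.92*a + 1.34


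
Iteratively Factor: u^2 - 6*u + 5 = (u - 1)*(u - 5)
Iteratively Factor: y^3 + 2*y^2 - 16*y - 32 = (y - 4)*(y^2 + 6*y + 8) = (y - 4)*(y + 2)*(y + 4)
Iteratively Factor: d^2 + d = (d + 1)*(d)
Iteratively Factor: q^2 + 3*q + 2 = (q + 1)*(q + 2)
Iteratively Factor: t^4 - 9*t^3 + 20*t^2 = (t)*(t^3 - 9*t^2 + 20*t) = t*(t - 5)*(t^2 - 4*t) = t^2*(t - 5)*(t - 4)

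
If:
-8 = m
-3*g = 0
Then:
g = 0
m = -8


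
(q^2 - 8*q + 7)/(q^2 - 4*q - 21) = (q - 1)/(q + 3)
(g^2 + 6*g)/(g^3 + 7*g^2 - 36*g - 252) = g/(g^2 + g - 42)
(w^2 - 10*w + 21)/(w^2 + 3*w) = (w^2 - 10*w + 21)/(w*(w + 3))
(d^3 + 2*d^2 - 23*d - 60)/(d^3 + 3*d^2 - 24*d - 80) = (d + 3)/(d + 4)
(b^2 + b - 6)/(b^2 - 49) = (b^2 + b - 6)/(b^2 - 49)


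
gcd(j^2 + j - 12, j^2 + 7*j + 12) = j + 4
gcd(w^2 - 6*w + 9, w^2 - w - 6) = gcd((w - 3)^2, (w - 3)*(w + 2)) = w - 3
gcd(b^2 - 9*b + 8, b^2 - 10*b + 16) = b - 8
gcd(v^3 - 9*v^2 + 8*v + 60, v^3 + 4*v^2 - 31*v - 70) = v^2 - 3*v - 10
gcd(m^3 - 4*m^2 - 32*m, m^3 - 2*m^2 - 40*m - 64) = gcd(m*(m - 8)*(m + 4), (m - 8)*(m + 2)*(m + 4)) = m^2 - 4*m - 32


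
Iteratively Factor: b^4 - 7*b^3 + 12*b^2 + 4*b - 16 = (b - 4)*(b^3 - 3*b^2 + 4) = (b - 4)*(b - 2)*(b^2 - b - 2) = (b - 4)*(b - 2)*(b + 1)*(b - 2)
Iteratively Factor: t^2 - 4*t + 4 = (t - 2)*(t - 2)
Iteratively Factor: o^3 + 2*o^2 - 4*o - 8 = (o + 2)*(o^2 - 4) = (o + 2)^2*(o - 2)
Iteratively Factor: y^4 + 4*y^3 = (y)*(y^3 + 4*y^2) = y^2*(y^2 + 4*y) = y^2*(y + 4)*(y)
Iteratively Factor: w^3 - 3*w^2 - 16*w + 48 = (w - 3)*(w^2 - 16) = (w - 3)*(w + 4)*(w - 4)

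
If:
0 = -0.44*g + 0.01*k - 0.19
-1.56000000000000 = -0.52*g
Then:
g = 3.00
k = 151.00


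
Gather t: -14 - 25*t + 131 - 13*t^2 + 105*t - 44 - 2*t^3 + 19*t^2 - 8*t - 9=-2*t^3 + 6*t^2 + 72*t + 64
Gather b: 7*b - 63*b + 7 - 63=-56*b - 56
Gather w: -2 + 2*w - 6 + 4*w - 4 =6*w - 12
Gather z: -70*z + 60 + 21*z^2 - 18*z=21*z^2 - 88*z + 60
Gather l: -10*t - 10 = -10*t - 10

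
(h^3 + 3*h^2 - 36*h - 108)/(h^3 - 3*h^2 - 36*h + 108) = (h + 3)/(h - 3)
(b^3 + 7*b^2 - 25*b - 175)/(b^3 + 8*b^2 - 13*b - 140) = (b - 5)/(b - 4)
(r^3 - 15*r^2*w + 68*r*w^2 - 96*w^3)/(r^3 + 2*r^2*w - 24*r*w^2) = (r^2 - 11*r*w + 24*w^2)/(r*(r + 6*w))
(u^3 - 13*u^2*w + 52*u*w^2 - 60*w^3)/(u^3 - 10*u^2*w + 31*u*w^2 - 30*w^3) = (u - 6*w)/(u - 3*w)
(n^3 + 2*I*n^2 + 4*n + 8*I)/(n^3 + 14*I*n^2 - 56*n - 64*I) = (n^2 + 4)/(n^2 + 12*I*n - 32)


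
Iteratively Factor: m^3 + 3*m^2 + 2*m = (m + 1)*(m^2 + 2*m) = m*(m + 1)*(m + 2)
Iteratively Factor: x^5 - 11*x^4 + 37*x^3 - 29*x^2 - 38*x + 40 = (x - 2)*(x^4 - 9*x^3 + 19*x^2 + 9*x - 20) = (x - 2)*(x - 1)*(x^3 - 8*x^2 + 11*x + 20) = (x - 2)*(x - 1)*(x + 1)*(x^2 - 9*x + 20) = (x - 5)*(x - 2)*(x - 1)*(x + 1)*(x - 4)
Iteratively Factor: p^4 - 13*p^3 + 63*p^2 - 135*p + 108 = (p - 3)*(p^3 - 10*p^2 + 33*p - 36) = (p - 3)^2*(p^2 - 7*p + 12) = (p - 4)*(p - 3)^2*(p - 3)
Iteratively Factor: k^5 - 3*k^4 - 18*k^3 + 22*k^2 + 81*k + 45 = (k + 1)*(k^4 - 4*k^3 - 14*k^2 + 36*k + 45) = (k - 3)*(k + 1)*(k^3 - k^2 - 17*k - 15) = (k - 3)*(k + 1)^2*(k^2 - 2*k - 15) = (k - 3)*(k + 1)^2*(k + 3)*(k - 5)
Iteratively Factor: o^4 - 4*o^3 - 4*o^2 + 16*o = (o)*(o^3 - 4*o^2 - 4*o + 16) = o*(o - 2)*(o^2 - 2*o - 8) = o*(o - 2)*(o + 2)*(o - 4)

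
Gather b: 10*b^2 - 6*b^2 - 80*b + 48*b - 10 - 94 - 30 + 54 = 4*b^2 - 32*b - 80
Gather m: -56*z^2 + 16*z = -56*z^2 + 16*z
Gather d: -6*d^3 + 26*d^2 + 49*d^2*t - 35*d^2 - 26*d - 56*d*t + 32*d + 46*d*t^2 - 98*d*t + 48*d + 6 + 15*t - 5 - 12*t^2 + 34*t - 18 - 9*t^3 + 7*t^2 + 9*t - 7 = -6*d^3 + d^2*(49*t - 9) + d*(46*t^2 - 154*t + 54) - 9*t^3 - 5*t^2 + 58*t - 24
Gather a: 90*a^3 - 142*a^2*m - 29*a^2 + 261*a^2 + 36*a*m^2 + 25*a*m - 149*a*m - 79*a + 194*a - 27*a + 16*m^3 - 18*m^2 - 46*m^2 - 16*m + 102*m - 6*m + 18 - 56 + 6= 90*a^3 + a^2*(232 - 142*m) + a*(36*m^2 - 124*m + 88) + 16*m^3 - 64*m^2 + 80*m - 32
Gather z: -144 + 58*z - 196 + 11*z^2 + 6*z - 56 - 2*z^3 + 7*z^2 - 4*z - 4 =-2*z^3 + 18*z^2 + 60*z - 400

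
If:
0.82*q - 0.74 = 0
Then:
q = 0.90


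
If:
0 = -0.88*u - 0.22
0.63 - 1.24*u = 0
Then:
No Solution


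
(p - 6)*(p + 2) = p^2 - 4*p - 12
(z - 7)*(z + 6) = z^2 - z - 42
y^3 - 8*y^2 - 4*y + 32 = (y - 8)*(y - 2)*(y + 2)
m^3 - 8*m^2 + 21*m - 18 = (m - 3)^2*(m - 2)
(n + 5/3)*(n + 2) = n^2 + 11*n/3 + 10/3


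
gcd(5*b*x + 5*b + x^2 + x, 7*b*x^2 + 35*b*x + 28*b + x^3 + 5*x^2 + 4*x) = x + 1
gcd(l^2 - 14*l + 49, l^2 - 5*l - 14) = l - 7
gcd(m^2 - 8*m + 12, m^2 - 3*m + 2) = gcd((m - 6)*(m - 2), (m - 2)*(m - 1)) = m - 2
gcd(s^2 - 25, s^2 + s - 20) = s + 5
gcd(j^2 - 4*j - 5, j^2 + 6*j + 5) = j + 1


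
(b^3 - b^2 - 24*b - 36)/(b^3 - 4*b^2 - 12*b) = (b + 3)/b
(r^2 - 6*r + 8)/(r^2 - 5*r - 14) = (-r^2 + 6*r - 8)/(-r^2 + 5*r + 14)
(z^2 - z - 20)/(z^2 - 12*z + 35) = (z + 4)/(z - 7)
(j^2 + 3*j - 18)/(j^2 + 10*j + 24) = (j - 3)/(j + 4)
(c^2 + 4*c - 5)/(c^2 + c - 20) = (c - 1)/(c - 4)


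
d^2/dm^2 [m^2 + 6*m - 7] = 2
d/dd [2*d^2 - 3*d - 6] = 4*d - 3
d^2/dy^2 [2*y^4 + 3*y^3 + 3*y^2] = 24*y^2 + 18*y + 6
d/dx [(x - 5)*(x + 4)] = 2*x - 1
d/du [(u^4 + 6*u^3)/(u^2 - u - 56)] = u^2*(-u*(u + 6)*(2*u - 1) + 2*(-2*u - 9)*(-u^2 + u + 56))/(-u^2 + u + 56)^2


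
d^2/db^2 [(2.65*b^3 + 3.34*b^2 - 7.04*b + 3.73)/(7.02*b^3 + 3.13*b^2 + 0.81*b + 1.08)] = (4.54747350886464e-13*b^7 + 212.738292*b^6 - 2172.014676*b^5 + 922.621752*b^4 + 867.555902*b^3 + 933.17145*b^2 + 48.397662*b - 0.214541999999996)/(345.948408*b^9 + 462.742956*b^8 + 326.074086*b^7 + 297.119629*b^6 + 180.006381*b^5 + 74.749311*b^4 + 41.524569*b^3 + 13.07826*b^2 + 2.834352*b + 1.259712)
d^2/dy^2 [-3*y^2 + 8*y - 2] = -6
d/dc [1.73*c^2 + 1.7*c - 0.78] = 3.46*c + 1.7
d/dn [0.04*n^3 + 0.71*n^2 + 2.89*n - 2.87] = 0.12*n^2 + 1.42*n + 2.89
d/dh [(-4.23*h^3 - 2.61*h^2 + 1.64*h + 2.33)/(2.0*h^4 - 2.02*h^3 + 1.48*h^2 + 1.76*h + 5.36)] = (8.46*h^6 + 10.44*h^5 - 21.3726*h^4 - 26.904*h^3 - 60.9194*h^2 - 34.876*h + 4.6896)/(4.0*h^8 - 8.08*h^7 + 10.0004*h^6 + 1.0608*h^5 + 16.52*h^4 - 16.4448*h^3 + 18.9632*h^2 + 18.8672*h + 28.7296)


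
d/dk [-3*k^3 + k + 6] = 1 - 9*k^2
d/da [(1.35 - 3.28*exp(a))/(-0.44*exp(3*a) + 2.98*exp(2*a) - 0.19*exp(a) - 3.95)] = (-2.8864*exp(3*a) + 11.5564*exp(2*a) - 8.046*exp(a) + 13.2125)*exp(a)/(0.1936*exp(6*a) - 2.6224*exp(5*a) + 9.0476*exp(4*a) + 2.3436*exp(3*a) - 23.5059*exp(2*a) + 1.501*exp(a) + 15.6025)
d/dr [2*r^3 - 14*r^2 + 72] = 2*r*(3*r - 14)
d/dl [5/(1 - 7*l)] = 35/(7*l - 1)^2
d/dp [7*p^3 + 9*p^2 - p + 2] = 21*p^2 + 18*p - 1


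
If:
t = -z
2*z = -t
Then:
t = 0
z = 0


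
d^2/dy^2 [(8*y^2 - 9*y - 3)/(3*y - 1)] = -92/(27*y^3 - 27*y^2 + 9*y - 1)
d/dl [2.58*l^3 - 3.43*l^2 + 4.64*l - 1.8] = 7.74*l^2 - 6.86*l + 4.64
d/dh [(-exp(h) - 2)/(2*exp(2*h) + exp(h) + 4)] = ((exp(h) + 2)*(4*exp(h) + 1) - 2*exp(2*h) - exp(h) - 4)*exp(h)/(2*exp(2*h) + exp(h) + 4)^2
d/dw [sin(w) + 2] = cos(w)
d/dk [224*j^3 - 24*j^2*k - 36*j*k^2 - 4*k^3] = -24*j^2 - 72*j*k - 12*k^2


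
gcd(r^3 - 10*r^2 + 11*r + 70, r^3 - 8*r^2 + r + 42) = r^2 - 5*r - 14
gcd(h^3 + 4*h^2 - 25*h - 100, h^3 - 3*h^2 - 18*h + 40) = h^2 - h - 20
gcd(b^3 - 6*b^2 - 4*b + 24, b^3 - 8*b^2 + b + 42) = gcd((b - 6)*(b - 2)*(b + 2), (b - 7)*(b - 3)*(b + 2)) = b + 2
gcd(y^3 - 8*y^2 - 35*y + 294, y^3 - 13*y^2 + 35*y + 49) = y^2 - 14*y + 49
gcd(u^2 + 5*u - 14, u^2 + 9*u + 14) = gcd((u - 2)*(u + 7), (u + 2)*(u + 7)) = u + 7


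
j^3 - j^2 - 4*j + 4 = (j - 2)*(j - 1)*(j + 2)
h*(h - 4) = h^2 - 4*h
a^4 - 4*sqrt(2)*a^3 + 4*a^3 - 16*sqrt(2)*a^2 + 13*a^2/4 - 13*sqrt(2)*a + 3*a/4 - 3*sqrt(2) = (a + 1/2)^2*(a + 3)*(a - 4*sqrt(2))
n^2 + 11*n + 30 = (n + 5)*(n + 6)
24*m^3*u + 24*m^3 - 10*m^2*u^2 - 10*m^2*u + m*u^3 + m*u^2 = (-6*m + u)*(-4*m + u)*(m*u + m)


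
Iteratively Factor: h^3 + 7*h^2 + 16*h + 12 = (h + 2)*(h^2 + 5*h + 6) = (h + 2)*(h + 3)*(h + 2)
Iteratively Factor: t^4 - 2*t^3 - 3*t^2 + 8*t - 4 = (t - 1)*(t^3 - t^2 - 4*t + 4) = (t - 1)*(t + 2)*(t^2 - 3*t + 2) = (t - 2)*(t - 1)*(t + 2)*(t - 1)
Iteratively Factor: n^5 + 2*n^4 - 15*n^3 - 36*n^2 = (n - 4)*(n^4 + 6*n^3 + 9*n^2) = (n - 4)*(n + 3)*(n^3 + 3*n^2) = n*(n - 4)*(n + 3)*(n^2 + 3*n) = n*(n - 4)*(n + 3)^2*(n)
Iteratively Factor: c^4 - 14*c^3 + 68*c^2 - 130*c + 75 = (c - 5)*(c^3 - 9*c^2 + 23*c - 15) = (c - 5)^2*(c^2 - 4*c + 3) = (c - 5)^2*(c - 1)*(c - 3)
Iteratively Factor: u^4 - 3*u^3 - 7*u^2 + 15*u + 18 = (u - 3)*(u^3 - 7*u - 6) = (u - 3)*(u + 2)*(u^2 - 2*u - 3) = (u - 3)*(u + 1)*(u + 2)*(u - 3)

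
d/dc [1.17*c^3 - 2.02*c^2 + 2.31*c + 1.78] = 3.51*c^2 - 4.04*c + 2.31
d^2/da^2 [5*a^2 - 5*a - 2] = 10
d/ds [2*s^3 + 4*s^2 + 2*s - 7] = 6*s^2 + 8*s + 2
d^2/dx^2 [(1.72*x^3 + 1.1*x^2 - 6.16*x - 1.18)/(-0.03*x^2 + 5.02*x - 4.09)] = (-1.73472347597681e-18*x^5 - 86.58752*x^3 + 212.704368*x^2 - 178.235232*x + 275.333328)/(2.7e-5*x^6 - 0.013554*x^5 + 2.279079*x^4 - 130.201732*x^3 + 310.714437*x^2 - 251.925186*x + 68.417929)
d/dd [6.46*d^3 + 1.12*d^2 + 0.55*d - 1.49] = 19.38*d^2 + 2.24*d + 0.55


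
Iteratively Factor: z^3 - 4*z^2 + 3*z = (z - 1)*(z^2 - 3*z) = (z - 3)*(z - 1)*(z)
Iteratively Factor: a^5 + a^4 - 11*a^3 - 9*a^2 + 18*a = (a + 3)*(a^4 - 2*a^3 - 5*a^2 + 6*a) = (a - 3)*(a + 3)*(a^3 + a^2 - 2*a) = (a - 3)*(a - 1)*(a + 3)*(a^2 + 2*a) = a*(a - 3)*(a - 1)*(a + 3)*(a + 2)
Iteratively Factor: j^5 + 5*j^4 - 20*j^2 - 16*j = (j + 2)*(j^4 + 3*j^3 - 6*j^2 - 8*j) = (j + 2)*(j + 4)*(j^3 - j^2 - 2*j) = (j + 1)*(j + 2)*(j + 4)*(j^2 - 2*j) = (j - 2)*(j + 1)*(j + 2)*(j + 4)*(j)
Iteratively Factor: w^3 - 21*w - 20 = (w + 4)*(w^2 - 4*w - 5) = (w - 5)*(w + 4)*(w + 1)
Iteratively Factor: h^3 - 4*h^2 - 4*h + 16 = (h - 2)*(h^2 - 2*h - 8) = (h - 4)*(h - 2)*(h + 2)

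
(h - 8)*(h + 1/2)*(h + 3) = h^3 - 9*h^2/2 - 53*h/2 - 12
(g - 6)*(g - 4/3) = g^2 - 22*g/3 + 8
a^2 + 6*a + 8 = (a + 2)*(a + 4)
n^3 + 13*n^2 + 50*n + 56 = (n + 2)*(n + 4)*(n + 7)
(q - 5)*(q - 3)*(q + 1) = q^3 - 7*q^2 + 7*q + 15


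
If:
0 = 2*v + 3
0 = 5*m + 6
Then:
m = -6/5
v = -3/2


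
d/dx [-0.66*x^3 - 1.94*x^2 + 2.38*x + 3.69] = -1.98*x^2 - 3.88*x + 2.38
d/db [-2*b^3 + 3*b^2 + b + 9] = -6*b^2 + 6*b + 1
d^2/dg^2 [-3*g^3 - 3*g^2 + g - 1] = -18*g - 6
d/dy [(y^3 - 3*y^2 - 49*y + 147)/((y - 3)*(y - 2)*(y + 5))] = 3*(y^2 + 26*y + 49)/(y^4 + 6*y^3 - 11*y^2 - 60*y + 100)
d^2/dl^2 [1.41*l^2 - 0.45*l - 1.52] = 2.82000000000000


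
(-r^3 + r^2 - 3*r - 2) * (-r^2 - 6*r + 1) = r^5 + 5*r^4 - 4*r^3 + 21*r^2 + 9*r - 2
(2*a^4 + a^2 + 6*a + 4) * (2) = 4*a^4 + 2*a^2 + 12*a + 8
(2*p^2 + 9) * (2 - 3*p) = -6*p^3 + 4*p^2 - 27*p + 18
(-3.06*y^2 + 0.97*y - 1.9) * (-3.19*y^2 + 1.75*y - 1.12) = 9.7614*y^4 - 8.4493*y^3 + 11.1857*y^2 - 4.4114*y + 2.128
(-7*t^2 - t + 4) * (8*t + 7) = -56*t^3 - 57*t^2 + 25*t + 28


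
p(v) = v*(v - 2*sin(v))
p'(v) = v*(1 - 2*cos(v)) + v - 2*sin(v) = -2*v*cos(v) + 2*v - 2*sin(v)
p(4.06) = 22.94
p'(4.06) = 14.64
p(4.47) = 28.66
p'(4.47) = 13.03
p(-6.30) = 39.48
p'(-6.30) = 0.03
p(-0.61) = -0.33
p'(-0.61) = 0.93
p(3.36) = 12.75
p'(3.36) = 13.71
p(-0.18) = -0.03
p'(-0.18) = 0.35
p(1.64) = -0.58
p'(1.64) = 1.51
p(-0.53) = -0.25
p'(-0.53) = 0.87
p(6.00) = 39.35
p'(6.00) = 1.04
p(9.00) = 73.58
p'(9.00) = 33.58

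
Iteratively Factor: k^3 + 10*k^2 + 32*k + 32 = (k + 4)*(k^2 + 6*k + 8) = (k + 2)*(k + 4)*(k + 4)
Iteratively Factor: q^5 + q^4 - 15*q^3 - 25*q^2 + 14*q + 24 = (q + 3)*(q^4 - 2*q^3 - 9*q^2 + 2*q + 8) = (q + 2)*(q + 3)*(q^3 - 4*q^2 - q + 4) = (q - 1)*(q + 2)*(q + 3)*(q^2 - 3*q - 4) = (q - 1)*(q + 1)*(q + 2)*(q + 3)*(q - 4)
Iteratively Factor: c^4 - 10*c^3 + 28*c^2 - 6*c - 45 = (c - 5)*(c^3 - 5*c^2 + 3*c + 9) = (c - 5)*(c - 3)*(c^2 - 2*c - 3) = (c - 5)*(c - 3)*(c + 1)*(c - 3)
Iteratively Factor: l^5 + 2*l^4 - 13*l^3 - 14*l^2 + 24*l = (l + 2)*(l^4 - 13*l^2 + 12*l) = (l - 1)*(l + 2)*(l^3 + l^2 - 12*l) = (l - 3)*(l - 1)*(l + 2)*(l^2 + 4*l) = l*(l - 3)*(l - 1)*(l + 2)*(l + 4)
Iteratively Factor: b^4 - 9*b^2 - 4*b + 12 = (b - 1)*(b^3 + b^2 - 8*b - 12) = (b - 1)*(b + 2)*(b^2 - b - 6) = (b - 1)*(b + 2)^2*(b - 3)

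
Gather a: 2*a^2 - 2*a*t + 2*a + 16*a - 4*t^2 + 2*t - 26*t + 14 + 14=2*a^2 + a*(18 - 2*t) - 4*t^2 - 24*t + 28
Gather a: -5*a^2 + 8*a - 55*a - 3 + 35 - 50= -5*a^2 - 47*a - 18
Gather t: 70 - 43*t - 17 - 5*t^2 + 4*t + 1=-5*t^2 - 39*t + 54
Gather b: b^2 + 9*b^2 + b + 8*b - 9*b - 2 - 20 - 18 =10*b^2 - 40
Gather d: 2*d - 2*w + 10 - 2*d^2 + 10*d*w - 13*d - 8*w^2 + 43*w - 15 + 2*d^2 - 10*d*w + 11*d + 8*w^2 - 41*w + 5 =0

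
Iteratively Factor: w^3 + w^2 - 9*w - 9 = (w - 3)*(w^2 + 4*w + 3) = (w - 3)*(w + 1)*(w + 3)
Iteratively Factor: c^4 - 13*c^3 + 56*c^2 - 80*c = (c)*(c^3 - 13*c^2 + 56*c - 80) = c*(c - 4)*(c^2 - 9*c + 20) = c*(c - 4)^2*(c - 5)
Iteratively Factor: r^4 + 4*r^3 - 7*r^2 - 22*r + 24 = (r + 3)*(r^3 + r^2 - 10*r + 8) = (r - 1)*(r + 3)*(r^2 + 2*r - 8) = (r - 2)*(r - 1)*(r + 3)*(r + 4)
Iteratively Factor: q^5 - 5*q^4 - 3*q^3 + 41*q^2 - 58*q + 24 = (q - 2)*(q^4 - 3*q^3 - 9*q^2 + 23*q - 12) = (q - 2)*(q - 1)*(q^3 - 2*q^2 - 11*q + 12) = (q - 4)*(q - 2)*(q - 1)*(q^2 + 2*q - 3) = (q - 4)*(q - 2)*(q - 1)*(q + 3)*(q - 1)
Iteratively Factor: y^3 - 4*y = (y - 2)*(y^2 + 2*y) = y*(y - 2)*(y + 2)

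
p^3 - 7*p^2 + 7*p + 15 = (p - 5)*(p - 3)*(p + 1)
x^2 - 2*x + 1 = (x - 1)^2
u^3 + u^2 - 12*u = u*(u - 3)*(u + 4)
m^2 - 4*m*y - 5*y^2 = (m - 5*y)*(m + y)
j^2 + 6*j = j*(j + 6)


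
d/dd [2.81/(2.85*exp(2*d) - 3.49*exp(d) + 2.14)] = (9.8069 - 16.017*exp(d))*exp(d)/(2.85*exp(2*d) - 3.49*exp(d) + 2.14)^2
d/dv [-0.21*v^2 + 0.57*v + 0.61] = 0.57 - 0.42*v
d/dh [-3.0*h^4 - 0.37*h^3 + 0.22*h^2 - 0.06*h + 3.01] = -12.0*h^3 - 1.11*h^2 + 0.44*h - 0.06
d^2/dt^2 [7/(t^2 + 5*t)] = 14*(-t*(t + 5) + (2*t + 5)^2)/(t^3*(t + 5)^3)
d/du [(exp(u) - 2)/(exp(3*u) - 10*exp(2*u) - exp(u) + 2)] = ((exp(u) - 2)*(-3*exp(2*u) + 20*exp(u) + 1) + exp(3*u) - 10*exp(2*u) - exp(u) + 2)*exp(u)/(exp(3*u) - 10*exp(2*u) - exp(u) + 2)^2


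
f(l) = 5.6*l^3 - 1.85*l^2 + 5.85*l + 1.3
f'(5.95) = 578.60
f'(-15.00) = 3841.35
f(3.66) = 272.49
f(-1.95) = -58.67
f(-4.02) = -415.92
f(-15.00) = -19402.70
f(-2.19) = -79.20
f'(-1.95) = 76.95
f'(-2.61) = 129.95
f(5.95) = 1150.22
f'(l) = 16.8*l^2 - 3.7*l + 5.85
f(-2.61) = -126.14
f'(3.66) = 217.35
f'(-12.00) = 2469.45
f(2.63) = 105.76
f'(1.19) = 25.24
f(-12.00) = -10012.10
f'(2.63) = 112.32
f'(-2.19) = 94.53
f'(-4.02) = 292.22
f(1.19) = 15.08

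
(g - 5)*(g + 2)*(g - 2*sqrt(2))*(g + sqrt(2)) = g^4 - 3*g^3 - sqrt(2)*g^3 - 14*g^2 + 3*sqrt(2)*g^2 + 12*g + 10*sqrt(2)*g + 40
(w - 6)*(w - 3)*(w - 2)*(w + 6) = w^4 - 5*w^3 - 30*w^2 + 180*w - 216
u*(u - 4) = u^2 - 4*u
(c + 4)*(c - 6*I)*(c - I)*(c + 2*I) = c^4 + 4*c^3 - 5*I*c^3 + 8*c^2 - 20*I*c^2 + 32*c - 12*I*c - 48*I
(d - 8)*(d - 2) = d^2 - 10*d + 16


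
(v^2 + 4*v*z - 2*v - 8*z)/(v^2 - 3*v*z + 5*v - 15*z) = (v^2 + 4*v*z - 2*v - 8*z)/(v^2 - 3*v*z + 5*v - 15*z)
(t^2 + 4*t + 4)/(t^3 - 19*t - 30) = (t + 2)/(t^2 - 2*t - 15)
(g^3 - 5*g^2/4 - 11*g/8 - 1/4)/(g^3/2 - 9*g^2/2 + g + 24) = (8*g^3 - 10*g^2 - 11*g - 2)/(4*(g^3 - 9*g^2 + 2*g + 48))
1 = 1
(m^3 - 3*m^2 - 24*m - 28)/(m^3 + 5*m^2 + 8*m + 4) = (m - 7)/(m + 1)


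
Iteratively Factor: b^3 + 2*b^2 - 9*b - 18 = (b - 3)*(b^2 + 5*b + 6) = (b - 3)*(b + 2)*(b + 3)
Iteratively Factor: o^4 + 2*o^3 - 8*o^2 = (o)*(o^3 + 2*o^2 - 8*o) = o*(o - 2)*(o^2 + 4*o) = o*(o - 2)*(o + 4)*(o)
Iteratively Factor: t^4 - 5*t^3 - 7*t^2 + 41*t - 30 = (t - 5)*(t^3 - 7*t + 6) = (t - 5)*(t + 3)*(t^2 - 3*t + 2) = (t - 5)*(t - 1)*(t + 3)*(t - 2)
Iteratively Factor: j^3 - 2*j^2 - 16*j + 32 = (j - 2)*(j^2 - 16) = (j - 2)*(j + 4)*(j - 4)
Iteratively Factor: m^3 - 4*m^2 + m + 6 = (m - 2)*(m^2 - 2*m - 3) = (m - 3)*(m - 2)*(m + 1)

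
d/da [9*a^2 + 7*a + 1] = 18*a + 7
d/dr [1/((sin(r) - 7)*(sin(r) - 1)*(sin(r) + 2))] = 3*(4*sin(r) + cos(r)^2 + 2)*cos(r)/((sin(r) - 7)^2*(sin(r) - 1)^2*(sin(r) + 2)^2)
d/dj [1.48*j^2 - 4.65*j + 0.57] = 2.96*j - 4.65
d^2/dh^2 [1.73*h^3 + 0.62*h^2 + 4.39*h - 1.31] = 10.38*h + 1.24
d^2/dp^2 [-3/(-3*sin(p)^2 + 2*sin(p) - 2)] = 6*(-18*sin(p)^4 + 9*sin(p)^3 + 37*sin(p)^2 - 20*sin(p) - 2)/(3*sin(p)^2 - 2*sin(p) + 2)^3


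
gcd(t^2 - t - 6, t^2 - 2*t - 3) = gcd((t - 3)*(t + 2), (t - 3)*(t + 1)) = t - 3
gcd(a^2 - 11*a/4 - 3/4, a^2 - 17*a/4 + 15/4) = a - 3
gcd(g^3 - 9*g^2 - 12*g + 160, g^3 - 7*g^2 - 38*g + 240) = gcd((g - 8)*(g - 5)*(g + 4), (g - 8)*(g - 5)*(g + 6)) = g^2 - 13*g + 40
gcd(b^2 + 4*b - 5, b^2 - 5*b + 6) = 1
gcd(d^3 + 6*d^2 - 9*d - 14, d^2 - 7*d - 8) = d + 1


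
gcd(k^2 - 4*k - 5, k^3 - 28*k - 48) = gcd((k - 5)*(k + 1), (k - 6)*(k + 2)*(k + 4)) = 1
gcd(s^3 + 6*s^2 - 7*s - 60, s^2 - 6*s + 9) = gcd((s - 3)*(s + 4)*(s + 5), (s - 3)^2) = s - 3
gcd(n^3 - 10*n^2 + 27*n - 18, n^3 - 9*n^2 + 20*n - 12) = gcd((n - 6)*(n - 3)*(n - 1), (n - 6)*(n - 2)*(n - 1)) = n^2 - 7*n + 6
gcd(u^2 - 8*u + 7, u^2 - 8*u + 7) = u^2 - 8*u + 7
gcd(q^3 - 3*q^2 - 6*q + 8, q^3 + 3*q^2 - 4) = q^2 + q - 2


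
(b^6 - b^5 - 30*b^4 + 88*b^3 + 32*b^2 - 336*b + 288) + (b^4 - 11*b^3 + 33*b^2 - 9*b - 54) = b^6 - b^5 - 29*b^4 + 77*b^3 + 65*b^2 - 345*b + 234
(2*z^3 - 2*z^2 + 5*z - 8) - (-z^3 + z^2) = 3*z^3 - 3*z^2 + 5*z - 8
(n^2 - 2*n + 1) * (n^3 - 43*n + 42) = n^5 - 2*n^4 - 42*n^3 + 128*n^2 - 127*n + 42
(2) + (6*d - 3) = 6*d - 1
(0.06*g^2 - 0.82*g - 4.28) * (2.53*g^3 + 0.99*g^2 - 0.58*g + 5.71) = 0.1518*g^5 - 2.0152*g^4 - 11.675*g^3 - 3.419*g^2 - 2.1998*g - 24.4388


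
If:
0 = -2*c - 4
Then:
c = -2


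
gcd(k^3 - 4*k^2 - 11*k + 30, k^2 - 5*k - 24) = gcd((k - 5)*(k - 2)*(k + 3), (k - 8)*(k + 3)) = k + 3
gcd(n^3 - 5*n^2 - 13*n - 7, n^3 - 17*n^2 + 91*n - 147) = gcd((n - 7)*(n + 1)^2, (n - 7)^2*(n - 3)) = n - 7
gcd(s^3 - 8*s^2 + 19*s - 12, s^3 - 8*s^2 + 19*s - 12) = s^3 - 8*s^2 + 19*s - 12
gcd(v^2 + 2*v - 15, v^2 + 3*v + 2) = 1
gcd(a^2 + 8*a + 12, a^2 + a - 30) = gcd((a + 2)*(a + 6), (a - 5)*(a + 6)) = a + 6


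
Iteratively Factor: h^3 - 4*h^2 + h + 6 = (h - 2)*(h^2 - 2*h - 3) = (h - 2)*(h + 1)*(h - 3)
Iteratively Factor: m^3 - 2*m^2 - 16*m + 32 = (m - 4)*(m^2 + 2*m - 8) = (m - 4)*(m + 4)*(m - 2)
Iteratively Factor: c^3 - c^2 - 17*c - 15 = (c + 3)*(c^2 - 4*c - 5) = (c - 5)*(c + 3)*(c + 1)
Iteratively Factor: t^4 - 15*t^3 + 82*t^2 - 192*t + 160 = (t - 4)*(t^3 - 11*t^2 + 38*t - 40) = (t - 5)*(t - 4)*(t^2 - 6*t + 8) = (t - 5)*(t - 4)*(t - 2)*(t - 4)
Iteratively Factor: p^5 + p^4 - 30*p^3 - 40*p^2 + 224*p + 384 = (p - 4)*(p^4 + 5*p^3 - 10*p^2 - 80*p - 96) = (p - 4)^2*(p^3 + 9*p^2 + 26*p + 24) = (p - 4)^2*(p + 3)*(p^2 + 6*p + 8) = (p - 4)^2*(p + 3)*(p + 4)*(p + 2)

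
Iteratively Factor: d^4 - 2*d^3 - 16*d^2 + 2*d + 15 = (d + 1)*(d^3 - 3*d^2 - 13*d + 15) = (d - 1)*(d + 1)*(d^2 - 2*d - 15) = (d - 1)*(d + 1)*(d + 3)*(d - 5)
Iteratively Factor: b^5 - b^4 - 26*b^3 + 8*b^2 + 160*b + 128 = (b + 2)*(b^4 - 3*b^3 - 20*b^2 + 48*b + 64) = (b + 1)*(b + 2)*(b^3 - 4*b^2 - 16*b + 64) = (b - 4)*(b + 1)*(b + 2)*(b^2 - 16) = (b - 4)^2*(b + 1)*(b + 2)*(b + 4)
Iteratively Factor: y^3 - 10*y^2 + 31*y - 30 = (y - 3)*(y^2 - 7*y + 10) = (y - 3)*(y - 2)*(y - 5)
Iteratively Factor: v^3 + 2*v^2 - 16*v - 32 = (v - 4)*(v^2 + 6*v + 8) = (v - 4)*(v + 2)*(v + 4)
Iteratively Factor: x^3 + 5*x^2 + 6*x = (x + 2)*(x^2 + 3*x) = x*(x + 2)*(x + 3)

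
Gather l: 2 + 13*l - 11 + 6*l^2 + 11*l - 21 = 6*l^2 + 24*l - 30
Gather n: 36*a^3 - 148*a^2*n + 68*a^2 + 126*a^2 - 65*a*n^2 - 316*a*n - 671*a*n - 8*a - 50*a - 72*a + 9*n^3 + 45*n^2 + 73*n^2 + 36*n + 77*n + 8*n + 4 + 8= 36*a^3 + 194*a^2 - 130*a + 9*n^3 + n^2*(118 - 65*a) + n*(-148*a^2 - 987*a + 121) + 12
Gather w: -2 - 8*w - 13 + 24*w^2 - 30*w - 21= 24*w^2 - 38*w - 36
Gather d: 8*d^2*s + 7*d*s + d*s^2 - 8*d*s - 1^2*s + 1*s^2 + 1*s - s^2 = 8*d^2*s + d*(s^2 - s)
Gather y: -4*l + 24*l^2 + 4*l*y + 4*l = 24*l^2 + 4*l*y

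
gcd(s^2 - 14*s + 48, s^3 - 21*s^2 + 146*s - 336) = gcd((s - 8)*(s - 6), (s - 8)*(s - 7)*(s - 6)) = s^2 - 14*s + 48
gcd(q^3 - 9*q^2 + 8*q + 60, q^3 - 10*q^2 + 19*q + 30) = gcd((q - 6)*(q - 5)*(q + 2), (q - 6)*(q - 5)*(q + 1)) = q^2 - 11*q + 30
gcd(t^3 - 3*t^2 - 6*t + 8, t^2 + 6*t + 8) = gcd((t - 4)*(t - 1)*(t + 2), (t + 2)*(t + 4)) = t + 2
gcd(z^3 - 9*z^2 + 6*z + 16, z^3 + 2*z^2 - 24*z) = 1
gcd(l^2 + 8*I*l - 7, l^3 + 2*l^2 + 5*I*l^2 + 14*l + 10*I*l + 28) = l + 7*I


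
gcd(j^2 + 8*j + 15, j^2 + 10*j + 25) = j + 5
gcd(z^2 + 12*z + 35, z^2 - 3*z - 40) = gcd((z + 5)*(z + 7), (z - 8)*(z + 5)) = z + 5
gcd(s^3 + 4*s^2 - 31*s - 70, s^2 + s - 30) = s - 5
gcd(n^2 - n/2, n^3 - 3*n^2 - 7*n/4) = n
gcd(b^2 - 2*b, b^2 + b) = b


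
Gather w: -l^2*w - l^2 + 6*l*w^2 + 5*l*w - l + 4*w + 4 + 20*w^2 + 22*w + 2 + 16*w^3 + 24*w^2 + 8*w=-l^2 - l + 16*w^3 + w^2*(6*l + 44) + w*(-l^2 + 5*l + 34) + 6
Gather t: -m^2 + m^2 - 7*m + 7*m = 0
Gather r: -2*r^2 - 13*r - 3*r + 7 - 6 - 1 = -2*r^2 - 16*r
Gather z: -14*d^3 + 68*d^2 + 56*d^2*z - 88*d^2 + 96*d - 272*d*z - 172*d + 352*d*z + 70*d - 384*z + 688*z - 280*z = -14*d^3 - 20*d^2 - 6*d + z*(56*d^2 + 80*d + 24)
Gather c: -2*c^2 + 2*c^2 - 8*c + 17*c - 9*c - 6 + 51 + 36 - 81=0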